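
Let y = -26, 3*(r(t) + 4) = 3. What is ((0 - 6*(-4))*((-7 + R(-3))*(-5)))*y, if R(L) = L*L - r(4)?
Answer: 15600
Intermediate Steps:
r(t) = -3 (r(t) = -4 + (⅓)*3 = -4 + 1 = -3)
R(L) = 3 + L² (R(L) = L*L - 1*(-3) = L² + 3 = 3 + L²)
((0 - 6*(-4))*((-7 + R(-3))*(-5)))*y = ((0 - 6*(-4))*((-7 + (3 + (-3)²))*(-5)))*(-26) = ((0 + 24)*((-7 + (3 + 9))*(-5)))*(-26) = (24*((-7 + 12)*(-5)))*(-26) = (24*(5*(-5)))*(-26) = (24*(-25))*(-26) = -600*(-26) = 15600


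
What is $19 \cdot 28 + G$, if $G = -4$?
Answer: $528$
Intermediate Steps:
$19 \cdot 28 + G = 19 \cdot 28 - 4 = 532 - 4 = 528$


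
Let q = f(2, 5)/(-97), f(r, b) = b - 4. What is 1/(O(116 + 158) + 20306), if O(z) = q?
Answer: 97/1969681 ≈ 4.9247e-5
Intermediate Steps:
f(r, b) = -4 + b
q = -1/97 (q = (-4 + 5)/(-97) = 1*(-1/97) = -1/97 ≈ -0.010309)
O(z) = -1/97
1/(O(116 + 158) + 20306) = 1/(-1/97 + 20306) = 1/(1969681/97) = 97/1969681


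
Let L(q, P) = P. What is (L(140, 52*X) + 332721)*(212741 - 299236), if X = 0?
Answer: -28778702895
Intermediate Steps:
(L(140, 52*X) + 332721)*(212741 - 299236) = (52*0 + 332721)*(212741 - 299236) = (0 + 332721)*(-86495) = 332721*(-86495) = -28778702895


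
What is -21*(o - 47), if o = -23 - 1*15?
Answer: 1785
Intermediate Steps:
o = -38 (o = -23 - 15 = -38)
-21*(o - 47) = -21*(-38 - 47) = -21*(-85) = 1785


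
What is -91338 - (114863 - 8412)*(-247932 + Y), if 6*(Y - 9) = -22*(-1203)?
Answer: 25922004574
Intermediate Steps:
Y = 4420 (Y = 9 + (-22*(-1203))/6 = 9 + (⅙)*26466 = 9 + 4411 = 4420)
-91338 - (114863 - 8412)*(-247932 + Y) = -91338 - (114863 - 8412)*(-247932 + 4420) = -91338 - 106451*(-243512) = -91338 - 1*(-25922095912) = -91338 + 25922095912 = 25922004574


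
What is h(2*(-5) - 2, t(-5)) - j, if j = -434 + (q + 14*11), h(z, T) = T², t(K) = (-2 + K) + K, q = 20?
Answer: 404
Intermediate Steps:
t(K) = -2 + 2*K
j = -260 (j = -434 + (20 + 14*11) = -434 + (20 + 154) = -434 + 174 = -260)
h(2*(-5) - 2, t(-5)) - j = (-2 + 2*(-5))² - 1*(-260) = (-2 - 10)² + 260 = (-12)² + 260 = 144 + 260 = 404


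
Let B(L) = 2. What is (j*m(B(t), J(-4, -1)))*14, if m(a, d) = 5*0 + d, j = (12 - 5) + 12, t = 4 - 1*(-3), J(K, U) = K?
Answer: -1064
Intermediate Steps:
t = 7 (t = 4 + 3 = 7)
j = 19 (j = 7 + 12 = 19)
m(a, d) = d (m(a, d) = 0 + d = d)
(j*m(B(t), J(-4, -1)))*14 = (19*(-4))*14 = -76*14 = -1064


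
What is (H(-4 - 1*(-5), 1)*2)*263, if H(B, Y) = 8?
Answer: 4208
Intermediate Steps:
(H(-4 - 1*(-5), 1)*2)*263 = (8*2)*263 = 16*263 = 4208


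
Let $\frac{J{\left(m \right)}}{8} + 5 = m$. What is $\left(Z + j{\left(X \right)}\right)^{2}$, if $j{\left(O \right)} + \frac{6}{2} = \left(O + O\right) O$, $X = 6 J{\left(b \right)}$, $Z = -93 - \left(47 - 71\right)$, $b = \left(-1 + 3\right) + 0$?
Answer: $1713960000$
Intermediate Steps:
$b = 2$ ($b = 2 + 0 = 2$)
$Z = -69$ ($Z = -93 - -24 = -93 + 24 = -69$)
$J{\left(m \right)} = -40 + 8 m$
$X = -144$ ($X = 6 \left(-40 + 8 \cdot 2\right) = 6 \left(-40 + 16\right) = 6 \left(-24\right) = -144$)
$j{\left(O \right)} = -3 + 2 O^{2}$ ($j{\left(O \right)} = -3 + \left(O + O\right) O = -3 + 2 O O = -3 + 2 O^{2}$)
$\left(Z + j{\left(X \right)}\right)^{2} = \left(-69 - \left(3 - 2 \left(-144\right)^{2}\right)\right)^{2} = \left(-69 + \left(-3 + 2 \cdot 20736\right)\right)^{2} = \left(-69 + \left(-3 + 41472\right)\right)^{2} = \left(-69 + 41469\right)^{2} = 41400^{2} = 1713960000$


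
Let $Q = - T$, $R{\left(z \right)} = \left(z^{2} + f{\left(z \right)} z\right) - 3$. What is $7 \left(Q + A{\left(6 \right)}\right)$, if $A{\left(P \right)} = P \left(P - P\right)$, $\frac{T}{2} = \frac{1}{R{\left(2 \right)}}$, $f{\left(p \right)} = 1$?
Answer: $- \frac{14}{3} \approx -4.6667$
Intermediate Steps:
$R{\left(z \right)} = -3 + z + z^{2}$ ($R{\left(z \right)} = \left(z^{2} + 1 z\right) - 3 = \left(z^{2} + z\right) - 3 = \left(z + z^{2}\right) - 3 = -3 + z + z^{2}$)
$T = \frac{2}{3}$ ($T = \frac{2}{-3 + 2 + 2^{2}} = \frac{2}{-3 + 2 + 4} = \frac{2}{3} \approx 0.66667$)
$Q = - \frac{2}{3}$ ($Q = \left(-1\right) \frac{2}{3} = - \frac{2}{3} \approx -0.66667$)
$A{\left(P \right)} = 0$ ($A{\left(P \right)} = P 0 = 0$)
$7 \left(Q + A{\left(6 \right)}\right) = 7 \left(- \frac{2}{3} + 0\right) = 7 \left(- \frac{2}{3}\right) = - \frac{14}{3}$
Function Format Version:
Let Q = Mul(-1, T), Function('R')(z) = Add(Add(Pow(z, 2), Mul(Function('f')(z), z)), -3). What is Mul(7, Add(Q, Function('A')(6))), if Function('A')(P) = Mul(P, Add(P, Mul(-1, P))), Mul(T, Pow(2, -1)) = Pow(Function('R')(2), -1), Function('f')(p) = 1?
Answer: Rational(-14, 3) ≈ -4.6667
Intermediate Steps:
Function('R')(z) = Add(-3, z, Pow(z, 2)) (Function('R')(z) = Add(Add(Pow(z, 2), Mul(1, z)), -3) = Add(Add(Pow(z, 2), z), -3) = Add(Add(z, Pow(z, 2)), -3) = Add(-3, z, Pow(z, 2)))
T = Rational(2, 3) (T = Mul(2, Pow(Add(-3, 2, Pow(2, 2)), -1)) = Mul(2, Pow(Add(-3, 2, 4), -1)) = Mul(2, Pow(3, -1)) = Mul(2, Rational(1, 3)) = Rational(2, 3) ≈ 0.66667)
Q = Rational(-2, 3) (Q = Mul(-1, Rational(2, 3)) = Rational(-2, 3) ≈ -0.66667)
Function('A')(P) = 0 (Function('A')(P) = Mul(P, 0) = 0)
Mul(7, Add(Q, Function('A')(6))) = Mul(7, Add(Rational(-2, 3), 0)) = Mul(7, Rational(-2, 3)) = Rational(-14, 3)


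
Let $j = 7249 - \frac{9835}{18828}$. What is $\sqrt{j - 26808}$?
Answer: $\frac{i \sqrt{192603477301}}{3138} \approx 139.86 i$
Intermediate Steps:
$j = \frac{136474337}{18828}$ ($j = 7249 - 9835 \cdot \frac{1}{18828} = 7249 - \frac{9835}{18828} = \frac{136474337}{18828} \approx 7248.5$)
$\sqrt{j - 26808} = \sqrt{\frac{136474337}{18828} - 26808} = \sqrt{- \frac{368266687}{18828}} = \frac{i \sqrt{192603477301}}{3138}$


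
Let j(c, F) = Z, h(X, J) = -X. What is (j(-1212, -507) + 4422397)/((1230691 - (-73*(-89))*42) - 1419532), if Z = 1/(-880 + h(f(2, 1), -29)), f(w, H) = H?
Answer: -3896131756/406770915 ≈ -9.5782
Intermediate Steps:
Z = -1/881 (Z = 1/(-880 - 1*1) = 1/(-880 - 1) = 1/(-881) = -1/881 ≈ -0.0011351)
j(c, F) = -1/881
(j(-1212, -507) + 4422397)/((1230691 - (-73*(-89))*42) - 1419532) = (-1/881 + 4422397)/((1230691 - (-73*(-89))*42) - 1419532) = 3896131756/(881*((1230691 - 6497*42) - 1419532)) = 3896131756/(881*((1230691 - 1*272874) - 1419532)) = 3896131756/(881*((1230691 - 272874) - 1419532)) = 3896131756/(881*(957817 - 1419532)) = (3896131756/881)/(-461715) = (3896131756/881)*(-1/461715) = -3896131756/406770915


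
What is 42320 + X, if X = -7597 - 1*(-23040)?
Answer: 57763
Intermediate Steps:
X = 15443 (X = -7597 + 23040 = 15443)
42320 + X = 42320 + 15443 = 57763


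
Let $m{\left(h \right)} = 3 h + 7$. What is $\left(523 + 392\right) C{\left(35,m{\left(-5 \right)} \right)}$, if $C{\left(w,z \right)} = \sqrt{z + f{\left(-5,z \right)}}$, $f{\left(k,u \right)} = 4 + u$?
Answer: $1830 i \sqrt{3} \approx 3169.7 i$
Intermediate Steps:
$m{\left(h \right)} = 7 + 3 h$
$C{\left(w,z \right)} = \sqrt{4 + 2 z}$ ($C{\left(w,z \right)} = \sqrt{z + \left(4 + z\right)} = \sqrt{4 + 2 z}$)
$\left(523 + 392\right) C{\left(35,m{\left(-5 \right)} \right)} = \left(523 + 392\right) \sqrt{4 + 2 \left(7 + 3 \left(-5\right)\right)} = 915 \sqrt{4 + 2 \left(7 - 15\right)} = 915 \sqrt{4 + 2 \left(-8\right)} = 915 \sqrt{4 - 16} = 915 \sqrt{-12} = 915 \cdot 2 i \sqrt{3} = 1830 i \sqrt{3}$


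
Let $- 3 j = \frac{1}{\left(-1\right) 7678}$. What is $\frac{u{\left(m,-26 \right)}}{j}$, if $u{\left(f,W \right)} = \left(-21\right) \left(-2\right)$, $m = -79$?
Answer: $967428$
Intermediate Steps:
$j = \frac{1}{23034}$ ($j = - \frac{1}{3 \left(\left(-1\right) 7678\right)} = - \frac{1}{3 \left(-7678\right)} = \left(- \frac{1}{3}\right) \left(- \frac{1}{7678}\right) = \frac{1}{23034} \approx 4.3414 \cdot 10^{-5}$)
$u{\left(f,W \right)} = 42$
$\frac{u{\left(m,-26 \right)}}{j} = 42 \frac{1}{\frac{1}{23034}} = 42 \cdot 23034 = 967428$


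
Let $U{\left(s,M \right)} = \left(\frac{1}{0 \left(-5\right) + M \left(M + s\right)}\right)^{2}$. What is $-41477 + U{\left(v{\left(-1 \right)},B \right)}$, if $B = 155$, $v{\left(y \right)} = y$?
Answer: $- \frac{23632636481299}{569776900} \approx -41477.0$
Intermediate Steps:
$U{\left(s,M \right)} = \frac{1}{M^{2} \left(M + s\right)^{2}}$ ($U{\left(s,M \right)} = \left(\frac{1}{0 + M \left(M + s\right)}\right)^{2} = \left(\frac{1}{M \left(M + s\right)}\right)^{2} = \frac{1}{M^{2} \left(M + s\right)^{2}}$)
$-41477 + U{\left(v{\left(-1 \right)},B \right)} = -41477 + \frac{1}{24025 \left(155 - 1\right)^{2}} = -41477 + \frac{1}{24025 \cdot 23716} = -41477 + \frac{1}{24025} \cdot \frac{1}{23716} = -41477 + \frac{1}{569776900} = - \frac{23632636481299}{569776900}$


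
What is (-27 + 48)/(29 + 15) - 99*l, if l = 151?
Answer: -657735/44 ≈ -14949.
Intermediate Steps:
(-27 + 48)/(29 + 15) - 99*l = (-27 + 48)/(29 + 15) - 99*151 = 21/44 - 14949 = -657735/44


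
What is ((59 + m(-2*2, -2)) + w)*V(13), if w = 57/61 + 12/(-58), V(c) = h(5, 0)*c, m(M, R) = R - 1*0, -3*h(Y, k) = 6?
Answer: -2655120/1769 ≈ -1500.9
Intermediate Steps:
h(Y, k) = -2 (h(Y, k) = -⅓*6 = -2)
m(M, R) = R (m(M, R) = R + 0 = R)
V(c) = -2*c
w = 1287/1769 (w = 57*(1/61) + 12*(-1/58) = 57/61 - 6/29 = 1287/1769 ≈ 0.72753)
((59 + m(-2*2, -2)) + w)*V(13) = ((59 - 2) + 1287/1769)*(-2*13) = (57 + 1287/1769)*(-26) = (102120/1769)*(-26) = -2655120/1769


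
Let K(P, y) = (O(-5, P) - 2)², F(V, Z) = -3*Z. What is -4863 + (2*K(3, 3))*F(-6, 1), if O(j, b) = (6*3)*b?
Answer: -21087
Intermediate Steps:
O(j, b) = 18*b
K(P, y) = (-2 + 18*P)² (K(P, y) = (18*P - 2)² = (-2 + 18*P)²)
-4863 + (2*K(3, 3))*F(-6, 1) = -4863 + (2*(4*(-1 + 9*3)²))*(-3*1) = -4863 + (2*(4*(-1 + 27)²))*(-3) = -4863 + (2*(4*26²))*(-3) = -4863 + (2*(4*676))*(-3) = -4863 + (2*2704)*(-3) = -4863 + 5408*(-3) = -4863 - 16224 = -21087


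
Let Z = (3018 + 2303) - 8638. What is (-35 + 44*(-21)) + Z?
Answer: -4276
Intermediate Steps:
Z = -3317 (Z = 5321 - 8638 = -3317)
(-35 + 44*(-21)) + Z = (-35 + 44*(-21)) - 3317 = (-35 - 924) - 3317 = -959 - 3317 = -4276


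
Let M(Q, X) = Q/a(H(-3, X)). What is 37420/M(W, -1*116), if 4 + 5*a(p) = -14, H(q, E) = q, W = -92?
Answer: 33678/23 ≈ 1464.3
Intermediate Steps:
a(p) = -18/5 (a(p) = -⅘ + (⅕)*(-14) = -⅘ - 14/5 = -18/5)
M(Q, X) = -5*Q/18 (M(Q, X) = Q/(-18/5) = Q*(-5/18) = -5*Q/18)
37420/M(W, -1*116) = 37420/((-5/18*(-92))) = 37420/(230/9) = 37420*(9/230) = 33678/23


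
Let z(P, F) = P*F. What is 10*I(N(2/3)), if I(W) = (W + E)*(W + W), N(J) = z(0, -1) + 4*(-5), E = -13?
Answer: 13200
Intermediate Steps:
z(P, F) = F*P
N(J) = -20 (N(J) = -1*0 + 4*(-5) = 0 - 20 = -20)
I(W) = 2*W*(-13 + W) (I(W) = (W - 13)*(W + W) = (-13 + W)*(2*W) = 2*W*(-13 + W))
10*I(N(2/3)) = 10*(2*(-20)*(-13 - 20)) = 10*(2*(-20)*(-33)) = 10*1320 = 13200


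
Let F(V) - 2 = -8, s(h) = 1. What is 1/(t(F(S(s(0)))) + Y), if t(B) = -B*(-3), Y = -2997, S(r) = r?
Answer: -1/3015 ≈ -0.00033167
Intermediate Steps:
F(V) = -6 (F(V) = 2 - 8 = -6)
t(B) = 3*B
1/(t(F(S(s(0)))) + Y) = 1/(3*(-6) - 2997) = 1/(-18 - 2997) = 1/(-3015) = -1/3015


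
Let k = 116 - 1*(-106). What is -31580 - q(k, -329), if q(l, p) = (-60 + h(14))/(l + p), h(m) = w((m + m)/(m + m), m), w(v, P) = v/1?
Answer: -3379119/107 ≈ -31581.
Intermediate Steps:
w(v, P) = v (w(v, P) = v*1 = v)
h(m) = 1 (h(m) = (m + m)/(m + m) = (2*m)/((2*m)) = (2*m)*(1/(2*m)) = 1)
k = 222 (k = 116 + 106 = 222)
q(l, p) = -59/(l + p) (q(l, p) = (-60 + 1)/(l + p) = -59/(l + p))
-31580 - q(k, -329) = -31580 - (-59)/(222 - 329) = -31580 - (-59)/(-107) = -31580 - (-59)*(-1)/107 = -31580 - 1*59/107 = -31580 - 59/107 = -3379119/107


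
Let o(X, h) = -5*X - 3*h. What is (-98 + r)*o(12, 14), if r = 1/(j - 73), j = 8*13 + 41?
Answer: 119935/12 ≈ 9994.6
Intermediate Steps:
j = 145 (j = 104 + 41 = 145)
r = 1/72 (r = 1/(145 - 73) = 1/72 ≈ 0.013889)
(-98 + r)*o(12, 14) = (-98 + 1/72)*(-5*12 - 3*14) = -7055*(-60 - 42)/72 = -7055/72*(-102) = 119935/12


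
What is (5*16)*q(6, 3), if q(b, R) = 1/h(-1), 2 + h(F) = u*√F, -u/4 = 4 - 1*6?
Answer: -40/17 - 160*I/17 ≈ -2.3529 - 9.4118*I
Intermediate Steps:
u = 8 (u = -4*(4 - 1*6) = -4*(4 - 6) = -4*(-2) = 8)
h(F) = -2 + 8*√F
q(b, R) = (-2 - 8*I)/68 (q(b, R) = 1/(-2 + 8*√(-1)) = 1/(-2 + 8*I) = (-2 - 8*I)/68)
(5*16)*q(6, 3) = (5*16)*(-1/34 - 2*I/17) = 80*(-1/34 - 2*I/17) = -40/17 - 160*I/17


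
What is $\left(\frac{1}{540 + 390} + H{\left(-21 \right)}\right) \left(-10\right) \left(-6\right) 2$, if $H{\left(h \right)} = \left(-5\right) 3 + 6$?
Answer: $- \frac{33476}{31} \approx -1079.9$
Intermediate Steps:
$H{\left(h \right)} = -9$ ($H{\left(h \right)} = -15 + 6 = -9$)
$\left(\frac{1}{540 + 390} + H{\left(-21 \right)}\right) \left(-10\right) \left(-6\right) 2 = \left(\frac{1}{540 + 390} - 9\right) \left(-10\right) \left(-6\right) 2 = \left(\frac{1}{930} - 9\right) 60 \cdot 2 = \left(\frac{1}{930} - 9\right) 120 = \left(- \frac{8369}{930}\right) 120 = - \frac{33476}{31}$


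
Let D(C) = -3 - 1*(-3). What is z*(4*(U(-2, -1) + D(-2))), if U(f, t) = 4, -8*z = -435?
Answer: 870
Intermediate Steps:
z = 435/8 (z = -⅛*(-435) = 435/8 ≈ 54.375)
D(C) = 0 (D(C) = -3 + 3 = 0)
z*(4*(U(-2, -1) + D(-2))) = 435*(4*(4 + 0))/8 = 435*(4*4)/8 = (435/8)*16 = 870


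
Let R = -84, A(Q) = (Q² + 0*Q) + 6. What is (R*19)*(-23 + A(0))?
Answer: 27132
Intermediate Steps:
A(Q) = 6 + Q² (A(Q) = (Q² + 0) + 6 = Q² + 6 = 6 + Q²)
(R*19)*(-23 + A(0)) = (-84*19)*(-23 + (6 + 0²)) = -1596*(-23 + (6 + 0)) = -1596*(-23 + 6) = -1596*(-17) = 27132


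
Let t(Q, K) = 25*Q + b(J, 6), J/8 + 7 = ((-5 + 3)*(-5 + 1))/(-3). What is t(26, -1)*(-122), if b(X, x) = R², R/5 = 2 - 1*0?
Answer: -91500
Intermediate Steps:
R = 10 (R = 5*(2 - 1*0) = 5*(2 + 0) = 5*2 = 10)
J = -232/3 (J = -56 + 8*(((-5 + 3)*(-5 + 1))/(-3)) = -56 + 8*(-2*(-4)*(-⅓)) = -56 + 8*(8*(-⅓)) = -56 + 8*(-8/3) = -56 - 64/3 = -232/3 ≈ -77.333)
b(X, x) = 100 (b(X, x) = 10² = 100)
t(Q, K) = 100 + 25*Q (t(Q, K) = 25*Q + 100 = 100 + 25*Q)
t(26, -1)*(-122) = (100 + 25*26)*(-122) = (100 + 650)*(-122) = 750*(-122) = -91500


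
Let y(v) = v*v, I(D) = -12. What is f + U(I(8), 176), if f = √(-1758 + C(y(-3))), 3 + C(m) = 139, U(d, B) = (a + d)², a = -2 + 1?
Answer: 169 + I*√1622 ≈ 169.0 + 40.274*I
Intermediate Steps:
a = -1
y(v) = v²
U(d, B) = (-1 + d)²
C(m) = 136 (C(m) = -3 + 139 = 136)
f = I*√1622 (f = √(-1758 + 136) = √(-1622) = I*√1622 ≈ 40.274*I)
f + U(I(8), 176) = I*√1622 + (-1 - 12)² = I*√1622 + (-13)² = I*√1622 + 169 = 169 + I*√1622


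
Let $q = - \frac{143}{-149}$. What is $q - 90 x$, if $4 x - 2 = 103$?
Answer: $- \frac{703739}{298} \approx -2361.5$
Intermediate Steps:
$x = \frac{105}{4}$ ($x = \frac{1}{2} + \frac{1}{4} \cdot 103 = \frac{1}{2} + \frac{103}{4} = \frac{105}{4} \approx 26.25$)
$q = \frac{143}{149}$ ($q = \left(-143\right) \left(- \frac{1}{149}\right) = \frac{143}{149} \approx 0.95973$)
$q - 90 x = \frac{143}{149} - \frac{4725}{2} = - \frac{703739}{298}$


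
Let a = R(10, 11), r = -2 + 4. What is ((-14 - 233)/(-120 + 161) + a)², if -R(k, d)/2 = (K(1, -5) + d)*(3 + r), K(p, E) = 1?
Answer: 26697889/1681 ≈ 15882.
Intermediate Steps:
r = 2
R(k, d) = -10 - 10*d (R(k, d) = -2*(1 + d)*(3 + 2) = -2*(1 + d)*5 = -2*(5 + 5*d) = -10 - 10*d)
a = -120 (a = -10 - 10*11 = -10 - 110 = -120)
((-14 - 233)/(-120 + 161) + a)² = ((-14 - 233)/(-120 + 161) - 120)² = (-247/41 - 120)² = (-5167/41)² = 26697889/1681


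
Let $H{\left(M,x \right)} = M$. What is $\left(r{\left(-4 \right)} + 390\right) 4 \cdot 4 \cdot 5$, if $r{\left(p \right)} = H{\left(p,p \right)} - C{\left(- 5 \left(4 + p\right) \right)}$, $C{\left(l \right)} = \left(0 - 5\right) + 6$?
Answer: $30800$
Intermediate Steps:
$C{\left(l \right)} = 1$ ($C{\left(l \right)} = -5 + 6 = 1$)
$r{\left(p \right)} = -1 + p$ ($r{\left(p \right)} = p - 1 = -1 + p$)
$\left(r{\left(-4 \right)} + 390\right) 4 \cdot 4 \cdot 5 = \left(\left(-1 - 4\right) + 390\right) 4 \cdot 4 \cdot 5 = \left(-5 + 390\right) 16 \cdot 5 = 385 \cdot 80 = 30800$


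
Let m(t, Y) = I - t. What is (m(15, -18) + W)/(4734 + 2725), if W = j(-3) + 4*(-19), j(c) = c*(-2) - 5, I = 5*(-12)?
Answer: -150/7459 ≈ -0.020110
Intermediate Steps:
I = -60
j(c) = -5 - 2*c (j(c) = -2*c - 5 = -5 - 2*c)
m(t, Y) = -60 - t
W = -75 (W = (-5 - 2*(-3)) + 4*(-19) = (-5 + 6) - 76 = 1 - 76 = -75)
(m(15, -18) + W)/(4734 + 2725) = ((-60 - 1*15) - 75)/(4734 + 2725) = ((-60 - 15) - 75)/7459 = (-75 - 75)*(1/7459) = -150*1/7459 = -150/7459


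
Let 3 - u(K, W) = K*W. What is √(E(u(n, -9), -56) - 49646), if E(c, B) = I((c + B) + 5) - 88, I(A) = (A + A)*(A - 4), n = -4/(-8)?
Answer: I*√182406/2 ≈ 213.55*I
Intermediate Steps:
n = ½ (n = -4*(-⅛) = ½ ≈ 0.50000)
I(A) = 2*A*(-4 + A) (I(A) = (2*A)*(-4 + A) = 2*A*(-4 + A))
u(K, W) = 3 - K*W
E(c, B) = -88 + 2*(1 + B + c)*(5 + B + c) (E(c, B) = 2*((c + B) + 5)*(-4 + ((c + B) + 5)) - 88 = 2*((B + c) + 5)*(-4 + ((B + c) + 5)) - 88 = 2*(5 + B + c)*(-4 + (5 + B + c)) - 88 = 2*(5 + B + c)*(1 + B + c) - 88 = 2*(1 + B + c)*(5 + B + c) - 88 = -88 + 2*(1 + B + c)*(5 + B + c))
√(E(u(n, -9), -56) - 49646) = √((-88 + 2*(1 - 56 + (3 - 1*½*(-9)))*(5 - 56 + (3 - 1*½*(-9)))) - 49646) = √((-88 + 2*(1 - 56 + (3 + 9/2))*(5 - 56 + (3 + 9/2))) - 49646) = √((-88 + 2*(1 - 56 + 15/2)*(5 - 56 + 15/2)) - 49646) = √((-88 + 2*(-95/2)*(-87/2)) - 49646) = √((-88 + 8265/2) - 49646) = √(8089/2 - 49646) = √(-91203/2) = I*√182406/2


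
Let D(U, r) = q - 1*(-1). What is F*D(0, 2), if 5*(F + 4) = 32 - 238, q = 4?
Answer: -226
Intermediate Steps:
D(U, r) = 5 (D(U, r) = 4 - 1*(-1) = 4 + 1 = 5)
F = -226/5 (F = -4 + (32 - 238)/5 = -4 + (1/5)*(-206) = -4 - 206/5 = -226/5 ≈ -45.200)
F*D(0, 2) = -226/5*5 = -226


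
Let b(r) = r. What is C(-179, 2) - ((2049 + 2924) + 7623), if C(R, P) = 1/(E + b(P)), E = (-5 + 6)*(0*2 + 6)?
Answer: -100767/8 ≈ -12596.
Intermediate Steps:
E = 6 (E = 1*(0 + 6) = 1*6 = 6)
C(R, P) = 1/(6 + P)
C(-179, 2) - ((2049 + 2924) + 7623) = 1/(6 + 2) - ((2049 + 2924) + 7623) = 1/8 - (4973 + 7623) = 1/8 - 1*12596 = 1/8 - 12596 = -100767/8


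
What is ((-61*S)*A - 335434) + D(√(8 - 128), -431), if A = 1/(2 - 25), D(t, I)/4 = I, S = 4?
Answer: -7754390/23 ≈ -3.3715e+5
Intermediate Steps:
D(t, I) = 4*I
A = -1/23 (A = 1/(-23) = -1/23 ≈ -0.043478)
((-61*S)*A - 335434) + D(√(8 - 128), -431) = (-61*4*(-1/23) - 335434) + 4*(-431) = (-244*(-1/23) - 335434) - 1724 = (244/23 - 335434) - 1724 = -7714738/23 - 1724 = -7754390/23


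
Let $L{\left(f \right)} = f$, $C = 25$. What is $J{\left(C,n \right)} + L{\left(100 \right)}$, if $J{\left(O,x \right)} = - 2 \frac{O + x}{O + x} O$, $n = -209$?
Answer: $50$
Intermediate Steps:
$J{\left(O,x \right)} = - 2 O$ ($J{\left(O,x \right)} = \left(-2\right) 1 O = - 2 O$)
$J{\left(C,n \right)} + L{\left(100 \right)} = \left(-2\right) 25 + 100 = -50 + 100 = 50$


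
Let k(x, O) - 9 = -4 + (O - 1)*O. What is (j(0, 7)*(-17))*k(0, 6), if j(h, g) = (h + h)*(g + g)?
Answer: 0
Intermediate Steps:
j(h, g) = 4*g*h (j(h, g) = (2*h)*(2*g) = 4*g*h)
k(x, O) = 5 + O*(-1 + O) (k(x, O) = 9 + (-4 + (O - 1)*O) = 9 + (-4 + (-1 + O)*O) = 9 + (-4 + O*(-1 + O)) = 5 + O*(-1 + O))
(j(0, 7)*(-17))*k(0, 6) = ((4*7*0)*(-17))*(5 + 6**2 - 1*6) = (0*(-17))*(5 + 36 - 6) = 0*35 = 0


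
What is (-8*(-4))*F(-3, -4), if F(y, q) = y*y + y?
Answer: 192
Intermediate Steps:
F(y, q) = y + y² (F(y, q) = y² + y = y + y²)
(-8*(-4))*F(-3, -4) = (-8*(-4))*(-3*(1 - 3)) = 32*(-3*(-2)) = 32*6 = 192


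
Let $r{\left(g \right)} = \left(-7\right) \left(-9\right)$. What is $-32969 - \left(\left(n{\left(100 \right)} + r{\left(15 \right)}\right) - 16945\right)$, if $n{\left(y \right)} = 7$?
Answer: $-16094$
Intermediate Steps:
$r{\left(g \right)} = 63$
$-32969 - \left(\left(n{\left(100 \right)} + r{\left(15 \right)}\right) - 16945\right) = -32969 - \left(\left(7 + 63\right) - 16945\right) = -32969 - \left(70 - 16945\right) = -32969 - -16875 = -32969 + 16875 = -16094$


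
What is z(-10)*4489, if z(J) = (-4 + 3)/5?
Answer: -4489/5 ≈ -897.80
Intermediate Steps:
z(J) = -⅕ (z(J) = -1*⅕ = -⅕)
z(-10)*4489 = -⅕*4489 = -4489/5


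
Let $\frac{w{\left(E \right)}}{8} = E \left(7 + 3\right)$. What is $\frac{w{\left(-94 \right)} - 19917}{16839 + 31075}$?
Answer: $- \frac{27437}{47914} \approx -0.57263$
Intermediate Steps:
$w{\left(E \right)} = 80 E$ ($w{\left(E \right)} = 8 E \left(7 + 3\right) = 8 E 10 = 8 \cdot 10 E = 80 E$)
$\frac{w{\left(-94 \right)} - 19917}{16839 + 31075} = \frac{80 \left(-94\right) - 19917}{16839 + 31075} = \frac{-7520 - 19917}{47914} = \left(-27437\right) \frac{1}{47914} = - \frac{27437}{47914}$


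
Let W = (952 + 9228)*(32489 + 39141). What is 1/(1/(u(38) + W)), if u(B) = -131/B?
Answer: 27709349069/38 ≈ 7.2919e+8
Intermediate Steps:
W = 729193400 (W = 10180*71630 = 729193400)
1/(1/(u(38) + W)) = 1/(1/(-131/38 + 729193400)) = 1/(1/(27709349069/38)) = 1/(38/27709349069) = 27709349069/38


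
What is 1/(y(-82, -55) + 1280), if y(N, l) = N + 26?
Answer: 1/1224 ≈ 0.00081699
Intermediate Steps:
y(N, l) = 26 + N
1/(y(-82, -55) + 1280) = 1/((26 - 82) + 1280) = 1/(-56 + 1280) = 1/1224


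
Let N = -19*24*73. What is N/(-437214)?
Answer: 5548/72869 ≈ 0.076137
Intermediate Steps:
N = -33288 (N = -456*73 = -33288)
N/(-437214) = -33288/(-437214) = -33288*(-1/437214) = 5548/72869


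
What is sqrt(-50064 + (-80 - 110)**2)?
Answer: 2*I*sqrt(3491) ≈ 118.17*I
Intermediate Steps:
sqrt(-50064 + (-80 - 110)**2) = sqrt(-50064 + (-190)**2) = sqrt(-50064 + 36100) = sqrt(-13964) = 2*I*sqrt(3491)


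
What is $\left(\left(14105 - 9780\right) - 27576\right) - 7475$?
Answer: $-30726$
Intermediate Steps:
$\left(\left(14105 - 9780\right) - 27576\right) - 7475 = \left(4325 - 27576\right) - 7475 = -23251 - 7475 = -30726$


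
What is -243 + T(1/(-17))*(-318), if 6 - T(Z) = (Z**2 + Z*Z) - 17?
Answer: -2183337/289 ≈ -7554.8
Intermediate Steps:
T(Z) = 23 - 2*Z**2 (T(Z) = 6 - ((Z**2 + Z*Z) - 17) = 6 - ((Z**2 + Z**2) - 17) = 6 - (2*Z**2 - 17) = 6 - (-17 + 2*Z**2) = 6 + (17 - 2*Z**2) = 23 - 2*Z**2)
-243 + T(1/(-17))*(-318) = -243 + (23 - 2*(1/(-17))**2)*(-318) = -243 + (23 - 2*(-1/17)**2)*(-318) = -243 + (23 - 2*1/289)*(-318) = -243 + (23 - 2/289)*(-318) = -243 + (6645/289)*(-318) = -243 - 2113110/289 = -2183337/289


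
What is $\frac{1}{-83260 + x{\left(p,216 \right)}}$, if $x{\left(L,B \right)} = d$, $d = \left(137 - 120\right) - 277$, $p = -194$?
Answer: $- \frac{1}{83520} \approx -1.1973 \cdot 10^{-5}$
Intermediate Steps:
$d = -260$ ($d = 17 - 277 = -260$)
$x{\left(L,B \right)} = -260$
$\frac{1}{-83260 + x{\left(p,216 \right)}} = \frac{1}{-83260 - 260} = \frac{1}{-83520} = - \frac{1}{83520}$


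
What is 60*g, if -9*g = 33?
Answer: -220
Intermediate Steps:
g = -11/3 (g = -1/9*33 = -11/3 ≈ -3.6667)
60*g = 60*(-11/3) = -220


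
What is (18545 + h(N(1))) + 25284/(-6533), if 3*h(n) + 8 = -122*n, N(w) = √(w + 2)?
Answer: 363335339/19599 - 122*√3/3 ≈ 18468.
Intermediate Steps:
N(w) = √(2 + w)
h(n) = -8/3 - 122*n/3 (h(n) = -8/3 + (-122*n)/3 = -8/3 - 122*n/3)
(18545 + h(N(1))) + 25284/(-6533) = (18545 + (-8/3 - 122*√(2 + 1)/3)) + 25284/(-6533) = (18545 + (-8/3 - 122*√3/3)) + 25284*(-1/6533) = (55627/3 - 122*√3/3) - 25284/6533 = 363335339/19599 - 122*√3/3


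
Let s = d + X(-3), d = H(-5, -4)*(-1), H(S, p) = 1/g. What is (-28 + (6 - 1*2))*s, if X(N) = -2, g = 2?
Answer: 60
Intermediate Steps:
H(S, p) = 1/2
d = -1/2 (d = (1/2)*(-1) = -1/2 ≈ -0.50000)
s = -5/2 (s = -1/2 - 2 = -5/2 ≈ -2.5000)
(-28 + (6 - 1*2))*s = (-28 + (6 - 1*2))*(-5/2) = (-28 + (6 - 2))*(-5/2) = (-28 + 4)*(-5/2) = -24*(-5/2) = 60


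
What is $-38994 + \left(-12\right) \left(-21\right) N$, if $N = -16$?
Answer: $-43026$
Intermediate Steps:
$-38994 + \left(-12\right) \left(-21\right) N = -38994 + \left(-12\right) \left(-21\right) \left(-16\right) = -38994 + 252 \left(-16\right) = -38994 - 4032 = -43026$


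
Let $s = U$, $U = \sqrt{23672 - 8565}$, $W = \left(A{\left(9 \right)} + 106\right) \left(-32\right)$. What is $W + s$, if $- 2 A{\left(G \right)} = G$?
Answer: $-3248 + \sqrt{15107} \approx -3125.1$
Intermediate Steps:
$A{\left(G \right)} = - \frac{G}{2}$
$W = -3248$ ($W = \left(\left(- \frac{1}{2}\right) 9 + 106\right) \left(-32\right) = \left(- \frac{9}{2} + 106\right) \left(-32\right) = \frac{203}{2} \left(-32\right) = -3248$)
$U = \sqrt{15107}$ ($U = \sqrt{23672 - 8565} = \sqrt{15107} \approx 122.91$)
$s = \sqrt{15107} \approx 122.91$
$W + s = -3248 + \sqrt{15107}$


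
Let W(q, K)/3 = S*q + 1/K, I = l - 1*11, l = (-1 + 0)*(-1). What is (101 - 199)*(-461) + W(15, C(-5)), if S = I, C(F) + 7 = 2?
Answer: 223637/5 ≈ 44727.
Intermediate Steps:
C(F) = -5 (C(F) = -7 + 2 = -5)
l = 1 (l = -1*(-1) = 1)
I = -10 (I = 1 - 1*11 = 1 - 11 = -10)
S = -10
W(q, K) = -30*q + 3/K (W(q, K) = 3*(-10*q + 1/K) = 3*(1/K - 10*q) = -30*q + 3/K)
(101 - 199)*(-461) + W(15, C(-5)) = (101 - 199)*(-461) + (-30*15 + 3/(-5)) = -98*(-461) + (-450 + 3*(-⅕)) = 45178 + (-450 - ⅗) = 45178 - 2253/5 = 223637/5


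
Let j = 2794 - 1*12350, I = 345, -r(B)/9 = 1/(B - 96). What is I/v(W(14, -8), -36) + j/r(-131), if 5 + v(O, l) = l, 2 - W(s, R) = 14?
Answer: -88940797/369 ≈ -2.4103e+5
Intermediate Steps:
r(B) = -9/(-96 + B) (r(B) = -9/(B - 96) = -9/(-96 + B))
W(s, R) = -12 (W(s, R) = 2 - 1*14 = 2 - 14 = -12)
v(O, l) = -5 + l
j = -9556 (j = 2794 - 12350 = -9556)
I/v(W(14, -8), -36) + j/r(-131) = 345/(-5 - 36) - 9556/((-9/(-96 - 131))) = 345/(-41) - 9556/((-9/(-227))) = 345*(-1/41) - 9556/((-9*(-1/227))) = -345/41 - 9556/9/227 = -345/41 - 9556*227/9 = -345/41 - 2169212/9 = -88940797/369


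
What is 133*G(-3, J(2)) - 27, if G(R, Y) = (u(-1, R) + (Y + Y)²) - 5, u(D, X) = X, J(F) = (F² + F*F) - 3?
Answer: 12209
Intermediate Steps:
J(F) = -3 + 2*F² (J(F) = (F² + F²) - 3 = 2*F² - 3 = -3 + 2*F²)
G(R, Y) = -5 + R + 4*Y² (G(R, Y) = (R + (Y + Y)²) - 5 = (R + (2*Y)²) - 5 = (R + 4*Y²) - 5 = -5 + R + 4*Y²)
133*G(-3, J(2)) - 27 = 133*(-5 - 3 + 4*(-3 + 2*2²)²) - 27 = 133*(-5 - 3 + 4*(-3 + 2*4)²) - 27 = 133*(-5 - 3 + 4*(-3 + 8)²) - 27 = 133*(-5 - 3 + 4*5²) - 27 = 133*(-5 - 3 + 4*25) - 27 = 133*(-5 - 3 + 100) - 27 = 133*92 - 27 = 12236 - 27 = 12209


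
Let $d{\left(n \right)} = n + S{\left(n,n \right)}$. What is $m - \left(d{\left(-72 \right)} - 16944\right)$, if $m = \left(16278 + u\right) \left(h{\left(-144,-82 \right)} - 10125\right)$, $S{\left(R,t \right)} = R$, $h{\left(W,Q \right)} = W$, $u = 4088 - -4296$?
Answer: $-253236990$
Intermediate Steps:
$u = 8384$ ($u = 4088 + 4296 = 8384$)
$d{\left(n \right)} = 2 n$ ($d{\left(n \right)} = n + n = 2 n$)
$m = -253254078$ ($m = \left(16278 + 8384\right) \left(-144 - 10125\right) = 24662 \left(-10269\right) = -253254078$)
$m - \left(d{\left(-72 \right)} - 16944\right) = -253254078 - \left(2 \left(-72\right) - 16944\right) = -253254078 - \left(-144 - 16944\right) = -253254078 - -17088 = -253254078 + 17088 = -253236990$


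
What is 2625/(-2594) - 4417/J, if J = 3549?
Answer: -2967689/1315158 ≈ -2.2565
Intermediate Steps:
2625/(-2594) - 4417/J = 2625/(-2594) - 4417/3549 = 2625*(-1/2594) - 4417*1/3549 = -2625/2594 - 631/507 = -2967689/1315158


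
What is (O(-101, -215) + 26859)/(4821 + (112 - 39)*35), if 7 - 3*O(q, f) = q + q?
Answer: 40393/11064 ≈ 3.6508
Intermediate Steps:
O(q, f) = 7/3 - 2*q/3 (O(q, f) = 7/3 - (q + q)/3 = 7/3 - 2*q/3)
(O(-101, -215) + 26859)/(4821 + (112 - 39)*35) = ((7/3 - ⅔*(-101)) + 26859)/(4821 + (112 - 39)*35) = ((7/3 + 202/3) + 26859)/(4821 + 73*35) = (209/3 + 26859)/(4821 + 2555) = (80786/3)/7376 = (80786/3)*(1/7376) = 40393/11064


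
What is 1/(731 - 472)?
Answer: 1/259 ≈ 0.0038610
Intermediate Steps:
1/(731 - 472) = 1/259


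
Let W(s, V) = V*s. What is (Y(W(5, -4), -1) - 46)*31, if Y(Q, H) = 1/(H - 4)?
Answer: -7161/5 ≈ -1432.2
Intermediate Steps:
Y(Q, H) = 1/(-4 + H)
(Y(W(5, -4), -1) - 46)*31 = (1/(-4 - 1) - 46)*31 = (1/(-5) - 46)*31 = (-⅕ - 46)*31 = -231/5*31 = -7161/5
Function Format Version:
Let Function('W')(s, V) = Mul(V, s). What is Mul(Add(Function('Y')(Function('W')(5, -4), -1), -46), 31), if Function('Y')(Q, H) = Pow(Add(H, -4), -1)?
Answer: Rational(-7161, 5) ≈ -1432.2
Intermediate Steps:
Function('Y')(Q, H) = Pow(Add(-4, H), -1)
Mul(Add(Function('Y')(Function('W')(5, -4), -1), -46), 31) = Mul(Add(Pow(Add(-4, -1), -1), -46), 31) = Mul(Add(Pow(-5, -1), -46), 31) = Mul(Add(Rational(-1, 5), -46), 31) = Mul(Rational(-231, 5), 31) = Rational(-7161, 5)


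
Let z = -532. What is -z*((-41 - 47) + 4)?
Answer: -44688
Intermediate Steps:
-z*((-41 - 47) + 4) = -(-532)*((-41 - 47) + 4) = -(-532)*(-88 + 4) = -(-532)*(-84) = -1*44688 = -44688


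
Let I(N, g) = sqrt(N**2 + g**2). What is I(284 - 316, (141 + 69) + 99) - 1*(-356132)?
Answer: 356132 + sqrt(96505) ≈ 3.5644e+5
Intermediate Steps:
I(284 - 316, (141 + 69) + 99) - 1*(-356132) = sqrt((284 - 316)**2 + ((141 + 69) + 99)**2) - 1*(-356132) = sqrt((-32)**2 + (210 + 99)**2) + 356132 = sqrt(1024 + 309**2) + 356132 = sqrt(1024 + 95481) + 356132 = sqrt(96505) + 356132 = 356132 + sqrt(96505)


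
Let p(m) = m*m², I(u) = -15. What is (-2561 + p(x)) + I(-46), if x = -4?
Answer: -2640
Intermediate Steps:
p(m) = m³
(-2561 + p(x)) + I(-46) = (-2561 + (-4)³) - 15 = (-2561 - 64) - 15 = -2625 - 15 = -2640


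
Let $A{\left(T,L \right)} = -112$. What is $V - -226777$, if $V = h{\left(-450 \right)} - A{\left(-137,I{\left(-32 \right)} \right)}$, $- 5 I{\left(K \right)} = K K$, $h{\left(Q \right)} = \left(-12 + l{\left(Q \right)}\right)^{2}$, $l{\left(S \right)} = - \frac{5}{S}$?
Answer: $\frac{1838965141}{8100} \approx 2.2703 \cdot 10^{5}$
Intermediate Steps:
$h{\left(Q \right)} = \left(-12 - \frac{5}{Q}\right)^{2}$
$I{\left(K \right)} = - \frac{K^{2}}{5}$ ($I{\left(K \right)} = - \frac{K K}{5} = - \frac{K^{2}}{5}$)
$V = \frac{2071441}{8100}$ ($V = \frac{\left(5 + 12 \left(-450\right)\right)^{2}}{202500} - -112 = \frac{\left(5 - 5400\right)^{2}}{202500} + 112 = \frac{\left(-5395\right)^{2}}{202500} + 112 = \frac{1}{202500} \cdot 29106025 + 112 = \frac{1164241}{8100} + 112 = \frac{2071441}{8100} \approx 255.73$)
$V - -226777 = \frac{2071441}{8100} - -226777 = \frac{2071441}{8100} + 226777 = \frac{1838965141}{8100}$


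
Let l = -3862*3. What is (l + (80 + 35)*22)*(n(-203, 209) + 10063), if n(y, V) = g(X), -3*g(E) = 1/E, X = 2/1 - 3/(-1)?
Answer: -1366948864/15 ≈ -9.1130e+7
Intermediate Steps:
X = 5 (X = 2*1 - 3*(-1) = 2 + 3 = 5)
g(E) = -1/(3*E)
n(y, V) = -1/15 (n(y, V) = -⅓/5 = -⅓*⅕ = -1/15)
l = -11586
(l + (80 + 35)*22)*(n(-203, 209) + 10063) = (-11586 + (80 + 35)*22)*(-1/15 + 10063) = (-11586 + 115*22)*(150944/15) = (-11586 + 2530)*(150944/15) = -9056*150944/15 = -1366948864/15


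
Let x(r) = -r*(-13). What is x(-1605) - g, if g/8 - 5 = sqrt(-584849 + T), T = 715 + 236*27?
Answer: -20905 - 8*I*sqrt(577762) ≈ -20905.0 - 6080.9*I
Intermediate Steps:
T = 7087 (T = 715 + 6372 = 7087)
x(r) = 13*r
g = 40 + 8*I*sqrt(577762) (g = 40 + 8*sqrt(-584849 + 7087) = 40 + 8*sqrt(-577762) = 40 + 8*(I*sqrt(577762)) = 40 + 8*I*sqrt(577762) ≈ 40.0 + 6080.9*I)
x(-1605) - g = 13*(-1605) - (40 + 8*I*sqrt(577762)) = -20865 + (-40 - 8*I*sqrt(577762)) = -20905 - 8*I*sqrt(577762)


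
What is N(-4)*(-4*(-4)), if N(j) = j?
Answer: -64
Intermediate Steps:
N(-4)*(-4*(-4)) = -(-16)*(-4) = -4*16 = -64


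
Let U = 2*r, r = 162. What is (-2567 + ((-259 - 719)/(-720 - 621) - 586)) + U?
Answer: -1264237/447 ≈ -2828.3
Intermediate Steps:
U = 324 (U = 2*162 = 324)
(-2567 + ((-259 - 719)/(-720 - 621) - 586)) + U = (-2567 + ((-259 - 719)/(-720 - 621) - 586)) + 324 = (-2567 + (-978/(-1341) - 586)) + 324 = (-2567 + (-978*(-1/1341) - 586)) + 324 = (-2567 + (326/447 - 586)) + 324 = (-2567 - 261616/447) + 324 = -1409065/447 + 324 = -1264237/447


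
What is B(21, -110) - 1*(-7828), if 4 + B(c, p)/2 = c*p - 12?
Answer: 3176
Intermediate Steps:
B(c, p) = -32 + 2*c*p (B(c, p) = -8 + 2*(c*p - 12) = -8 + 2*(-12 + c*p) = -8 + (-24 + 2*c*p) = -32 + 2*c*p)
B(21, -110) - 1*(-7828) = (-32 + 2*21*(-110)) - 1*(-7828) = (-32 - 4620) + 7828 = -4652 + 7828 = 3176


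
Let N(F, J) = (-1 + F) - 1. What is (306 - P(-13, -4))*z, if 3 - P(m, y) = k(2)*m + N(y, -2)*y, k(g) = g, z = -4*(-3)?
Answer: 3612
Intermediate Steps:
z = 12
N(F, J) = -2 + F
P(m, y) = 3 - 2*m - y*(-2 + y) (P(m, y) = 3 - (2*m + (-2 + y)*y) = 3 - (2*m + y*(-2 + y)) = 3 + (-2*m - y*(-2 + y)) = 3 - 2*m - y*(-2 + y))
(306 - P(-13, -4))*z = (306 - (3 - 2*(-13) - 1*(-4)*(-2 - 4)))*12 = (306 - (3 + 26 - 1*(-4)*(-6)))*12 = (306 - (3 + 26 - 24))*12 = (306 - 1*5)*12 = (306 - 5)*12 = 301*12 = 3612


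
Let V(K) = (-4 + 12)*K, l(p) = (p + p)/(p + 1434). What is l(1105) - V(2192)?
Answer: -44521694/2539 ≈ -17535.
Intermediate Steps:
l(p) = 2*p/(1434 + p) (l(p) = (2*p)/(1434 + p) = 2*p/(1434 + p))
V(K) = 8*K
l(1105) - V(2192) = 2*1105/(1434 + 1105) - 8*2192 = 2*1105/2539 - 1*17536 = 2*1105*(1/2539) - 17536 = 2210/2539 - 17536 = -44521694/2539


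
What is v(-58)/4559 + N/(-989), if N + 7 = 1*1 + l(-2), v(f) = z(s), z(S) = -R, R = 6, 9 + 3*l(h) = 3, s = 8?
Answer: 30538/4508851 ≈ 0.0067729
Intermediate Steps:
l(h) = -2 (l(h) = -3 + (⅓)*3 = -3 + 1 = -2)
z(S) = -6 (z(S) = -1*6 = -6)
v(f) = -6
N = -8 (N = -7 + (1*1 - 2) = -7 + (1 - 2) = -7 - 1 = -8)
v(-58)/4559 + N/(-989) = -6/4559 - 8/(-989) = -6*1/4559 - 8*(-1/989) = -6/4559 + 8/989 = 30538/4508851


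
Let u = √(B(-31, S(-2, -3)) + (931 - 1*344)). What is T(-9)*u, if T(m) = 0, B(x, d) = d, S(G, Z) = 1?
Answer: 0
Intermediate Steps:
u = 14*√3 (u = √(1 + (931 - 1*344)) = √(1 + (931 - 344)) = √(1 + 587) = √588 = 14*√3 ≈ 24.249)
T(-9)*u = 0*(14*√3) = 0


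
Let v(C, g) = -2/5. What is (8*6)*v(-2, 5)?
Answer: -96/5 ≈ -19.200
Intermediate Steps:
v(C, g) = -⅖ (v(C, g) = -2*⅕ = -⅖)
(8*6)*v(-2, 5) = (8*6)*(-⅖) = 48*(-⅖) = -96/5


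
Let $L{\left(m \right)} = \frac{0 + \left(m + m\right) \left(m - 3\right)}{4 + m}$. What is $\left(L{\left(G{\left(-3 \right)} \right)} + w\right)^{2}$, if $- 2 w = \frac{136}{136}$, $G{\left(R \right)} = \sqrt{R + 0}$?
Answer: $\frac{251 i + 416 \sqrt{3}}{4 \left(- 13 i + 8 \sqrt{3}\right)} \approx 4.6544 + 8.8954 i$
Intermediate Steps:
$G{\left(R \right)} = \sqrt{R}$
$w = - \frac{1}{2}$ ($w = - \frac{136 \cdot \frac{1}{136}}{2} = \left(- \frac{1}{2}\right) 1 = - \frac{1}{2} \approx -0.5$)
$L{\left(m \right)} = \frac{2 m \left(-3 + m\right)}{4 + m}$ ($L{\left(m \right)} = \frac{0 + 2 m \left(-3 + m\right)}{4 + m} = \frac{2 m \left(-3 + m\right)}{4 + m}$)
$\left(L{\left(G{\left(-3 \right)} \right)} + w\right)^{2} = \left(\frac{2 \sqrt{-3} \left(-3 + \sqrt{-3}\right)}{4 + \sqrt{-3}} - \frac{1}{2}\right)^{2} = \left(\frac{2 i \sqrt{3} \left(-3 + i \sqrt{3}\right)}{4 + i \sqrt{3}} - \frac{1}{2}\right)^{2} = \left(- \frac{1}{2} + \frac{2 i \sqrt{3} \left(-3 + i \sqrt{3}\right)}{4 + i \sqrt{3}}\right)^{2}$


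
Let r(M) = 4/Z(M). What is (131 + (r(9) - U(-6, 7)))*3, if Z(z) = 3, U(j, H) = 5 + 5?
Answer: 367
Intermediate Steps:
U(j, H) = 10
r(M) = 4/3
(131 + (r(9) - U(-6, 7)))*3 = (131 + (4/3 - 1*10))*3 = (131 + (4/3 - 10))*3 = (131 - 26/3)*3 = (367/3)*3 = 367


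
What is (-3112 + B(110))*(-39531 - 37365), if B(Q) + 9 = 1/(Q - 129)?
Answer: 4559932800/19 ≈ 2.4000e+8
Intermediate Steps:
B(Q) = -9 + 1/(-129 + Q) (B(Q) = -9 + 1/(Q - 129) = -9 + 1/(-129 + Q))
(-3112 + B(110))*(-39531 - 37365) = (-3112 + (1162 - 9*110)/(-129 + 110))*(-39531 - 37365) = (-3112 + (1162 - 990)/(-19))*(-76896) = (-3112 - 1/19*172)*(-76896) = (-3112 - 172/19)*(-76896) = -59300/19*(-76896) = 4559932800/19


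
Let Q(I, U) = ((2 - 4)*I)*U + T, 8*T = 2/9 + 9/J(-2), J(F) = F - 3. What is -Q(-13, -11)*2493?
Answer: 28539587/40 ≈ 7.1349e+5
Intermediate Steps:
J(F) = -3 + F
T = -71/360 (T = (2/9 + 9/(-3 - 2))/8 = (2*(⅑) + 9/(-5))/8 = (2/9 + 9*(-⅕))/8 = (2/9 - 9/5)/8 = (⅛)*(-71/45) = -71/360 ≈ -0.19722)
Q(I, U) = -71/360 - 2*I*U (Q(I, U) = ((2 - 4)*I)*U - 71/360 = (-2*I)*U - 71/360 = -2*I*U - 71/360 = -71/360 - 2*I*U)
-Q(-13, -11)*2493 = -(-71/360 - 2*(-13)*(-11))*2493 = -(-71/360 - 286)*2493 = -(-103031)*2493/360 = -1*(-28539587/40) = 28539587/40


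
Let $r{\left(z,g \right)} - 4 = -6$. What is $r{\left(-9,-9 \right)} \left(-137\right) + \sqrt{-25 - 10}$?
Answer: $274 + i \sqrt{35} \approx 274.0 + 5.9161 i$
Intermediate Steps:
$r{\left(z,g \right)} = -2$ ($r{\left(z,g \right)} = 4 - 6 = -2$)
$r{\left(-9,-9 \right)} \left(-137\right) + \sqrt{-25 - 10} = \left(-2\right) \left(-137\right) + \sqrt{-25 - 10} = 274 + \sqrt{-35} = 274 + i \sqrt{35}$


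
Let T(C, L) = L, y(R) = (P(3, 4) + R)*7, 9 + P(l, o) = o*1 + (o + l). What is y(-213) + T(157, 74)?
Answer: -1403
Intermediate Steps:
P(l, o) = -9 + l + 2*o (P(l, o) = -9 + (o*1 + (o + l)) = -9 + (o + (l + o)) = -9 + (l + 2*o) = -9 + l + 2*o)
y(R) = 14 + 7*R (y(R) = ((-9 + 3 + 2*4) + R)*7 = ((-9 + 3 + 8) + R)*7 = (2 + R)*7 = 14 + 7*R)
y(-213) + T(157, 74) = (14 + 7*(-213)) + 74 = (14 - 1491) + 74 = -1477 + 74 = -1403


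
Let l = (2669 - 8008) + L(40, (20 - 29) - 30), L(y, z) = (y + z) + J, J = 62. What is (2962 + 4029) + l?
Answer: 1715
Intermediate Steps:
L(y, z) = 62 + y + z (L(y, z) = (y + z) + 62 = 62 + y + z)
l = -5276 (l = (2669 - 8008) + (62 + 40 + ((20 - 29) - 30)) = -5339 + (62 + 40 + (-9 - 30)) = -5339 + (62 + 40 - 39) = -5339 + 63 = -5276)
(2962 + 4029) + l = (2962 + 4029) - 5276 = 6991 - 5276 = 1715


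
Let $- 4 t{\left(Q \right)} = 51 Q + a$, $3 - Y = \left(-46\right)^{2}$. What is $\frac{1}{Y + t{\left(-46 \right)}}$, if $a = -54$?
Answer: $- \frac{1}{1513} \approx -0.00066094$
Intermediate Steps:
$Y = -2113$ ($Y = 3 - \left(-46\right)^{2} = 3 - 2116 = -2113$)
$t{\left(Q \right)} = \frac{27}{2} - \frac{51 Q}{4}$ ($t{\left(Q \right)} = - \frac{51 Q - 54}{4} = - \frac{-54 + 51 Q}{4} = \frac{27}{2} - \frac{51 Q}{4}$)
$\frac{1}{Y + t{\left(-46 \right)}} = \frac{1}{-2113 + \left(\frac{27}{2} - - \frac{1173}{2}\right)} = \frac{1}{-2113 + \left(\frac{27}{2} + \frac{1173}{2}\right)} = \frac{1}{-2113 + 600} = \frac{1}{-1513} = - \frac{1}{1513}$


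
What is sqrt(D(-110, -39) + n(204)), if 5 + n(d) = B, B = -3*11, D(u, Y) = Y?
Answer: I*sqrt(77) ≈ 8.775*I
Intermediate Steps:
B = -33
n(d) = -38 (n(d) = -5 - 33 = -38)
sqrt(D(-110, -39) + n(204)) = sqrt(-39 - 38) = sqrt(-77) = I*sqrt(77)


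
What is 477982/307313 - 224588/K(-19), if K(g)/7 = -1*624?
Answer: 195347905/3687756 ≈ 52.972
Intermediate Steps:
K(g) = -4368 (K(g) = 7*(-1*624) = 7*(-624) = -4368)
477982/307313 - 224588/K(-19) = 477982/307313 - 224588/(-4368) = 477982*(1/307313) - 224588*(-1/4368) = 477982/307313 + 617/12 = 195347905/3687756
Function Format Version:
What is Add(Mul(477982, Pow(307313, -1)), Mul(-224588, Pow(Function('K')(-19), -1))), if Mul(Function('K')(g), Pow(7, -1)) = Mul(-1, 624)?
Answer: Rational(195347905, 3687756) ≈ 52.972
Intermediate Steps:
Function('K')(g) = -4368 (Function('K')(g) = Mul(7, Mul(-1, 624)) = Mul(7, -624) = -4368)
Add(Mul(477982, Pow(307313, -1)), Mul(-224588, Pow(Function('K')(-19), -1))) = Add(Mul(477982, Pow(307313, -1)), Mul(-224588, Pow(-4368, -1))) = Add(Mul(477982, Rational(1, 307313)), Mul(-224588, Rational(-1, 4368))) = Add(Rational(477982, 307313), Rational(617, 12)) = Rational(195347905, 3687756)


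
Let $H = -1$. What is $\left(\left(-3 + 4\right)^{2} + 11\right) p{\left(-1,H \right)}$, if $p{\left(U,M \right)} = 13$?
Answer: $156$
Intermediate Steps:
$\left(\left(-3 + 4\right)^{2} + 11\right) p{\left(-1,H \right)} = \left(\left(-3 + 4\right)^{2} + 11\right) 13 = \left(1^{2} + 11\right) 13 = \left(1 + 11\right) 13 = 12 \cdot 13 = 156$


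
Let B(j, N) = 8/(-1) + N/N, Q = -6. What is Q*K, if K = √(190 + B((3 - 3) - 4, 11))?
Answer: -6*√183 ≈ -81.167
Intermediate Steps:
B(j, N) = -7 (B(j, N) = 8*(-1) + 1 = -8 + 1 = -7)
K = √183 (K = √(190 - 7) = √183 ≈ 13.528)
Q*K = -6*√183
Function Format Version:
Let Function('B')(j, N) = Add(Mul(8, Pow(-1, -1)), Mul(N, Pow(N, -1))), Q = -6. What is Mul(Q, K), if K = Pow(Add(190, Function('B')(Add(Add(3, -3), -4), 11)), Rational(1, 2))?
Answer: Mul(-6, Pow(183, Rational(1, 2))) ≈ -81.167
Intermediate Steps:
Function('B')(j, N) = -7 (Function('B')(j, N) = Add(Mul(8, -1), 1) = Add(-8, 1) = -7)
K = Pow(183, Rational(1, 2)) (K = Pow(Add(190, -7), Rational(1, 2)) = Pow(183, Rational(1, 2)) ≈ 13.528)
Mul(Q, K) = Mul(-6, Pow(183, Rational(1, 2)))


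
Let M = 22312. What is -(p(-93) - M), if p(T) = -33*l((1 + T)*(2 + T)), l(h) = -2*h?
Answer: -530240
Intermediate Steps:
p(T) = 66*(1 + T)*(2 + T) (p(T) = -(-66)*(1 + T)*(2 + T) = 66*(1 + T)*(2 + T))
-(p(-93) - M) = -((132 + 66*(-93)**2 + 198*(-93)) - 1*22312) = -((132 + 66*8649 - 18414) - 22312) = -((132 + 570834 - 18414) - 22312) = -(552552 - 22312) = -1*530240 = -530240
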